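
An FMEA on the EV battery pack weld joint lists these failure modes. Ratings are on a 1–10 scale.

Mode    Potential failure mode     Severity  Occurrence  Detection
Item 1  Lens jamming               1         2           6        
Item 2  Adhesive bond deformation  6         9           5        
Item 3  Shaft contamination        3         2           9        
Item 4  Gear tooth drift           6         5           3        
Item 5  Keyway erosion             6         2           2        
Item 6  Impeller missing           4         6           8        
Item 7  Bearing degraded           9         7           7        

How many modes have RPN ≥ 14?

6

RPN = Severity × Occurrence × Detection:
  Item 1: 1 × 2 × 6 = 12
  Item 2: 6 × 9 × 5 = 270
  Item 3: 3 × 2 × 9 = 54
  Item 4: 6 × 5 × 3 = 90
  Item 5: 6 × 2 × 2 = 24
  Item 6: 4 × 6 × 8 = 192
  Item 7: 9 × 7 × 7 = 441
Modes with RPN ≥ 14: Item 2 (270), Item 3 (54), Item 4 (90), Item 5 (24), Item 6 (192), Item 7 (441) → 6.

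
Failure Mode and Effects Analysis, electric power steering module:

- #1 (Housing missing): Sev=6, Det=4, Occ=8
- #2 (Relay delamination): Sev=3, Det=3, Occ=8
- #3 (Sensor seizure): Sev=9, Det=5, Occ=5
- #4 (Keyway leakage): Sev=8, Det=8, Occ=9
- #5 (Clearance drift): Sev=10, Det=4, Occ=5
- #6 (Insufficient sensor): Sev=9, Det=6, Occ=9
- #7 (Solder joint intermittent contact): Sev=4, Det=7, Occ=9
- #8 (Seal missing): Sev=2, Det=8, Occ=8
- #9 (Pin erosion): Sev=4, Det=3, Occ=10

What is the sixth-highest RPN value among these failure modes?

RPN = Severity × Occurrence × Detection:
  #1: 6 × 8 × 4 = 192
  #2: 3 × 8 × 3 = 72
  #3: 9 × 5 × 5 = 225
  #4: 8 × 9 × 8 = 576
  #5: 10 × 5 × 4 = 200
  #6: 9 × 9 × 6 = 486
  #7: 4 × 9 × 7 = 252
  #8: 2 × 8 × 8 = 128
  #9: 4 × 10 × 3 = 120
Sorted descending: 576, 486, 252, 225, 200, 192, 128, 120, 72.
The sixth-highest RPN is 192 (#1).

192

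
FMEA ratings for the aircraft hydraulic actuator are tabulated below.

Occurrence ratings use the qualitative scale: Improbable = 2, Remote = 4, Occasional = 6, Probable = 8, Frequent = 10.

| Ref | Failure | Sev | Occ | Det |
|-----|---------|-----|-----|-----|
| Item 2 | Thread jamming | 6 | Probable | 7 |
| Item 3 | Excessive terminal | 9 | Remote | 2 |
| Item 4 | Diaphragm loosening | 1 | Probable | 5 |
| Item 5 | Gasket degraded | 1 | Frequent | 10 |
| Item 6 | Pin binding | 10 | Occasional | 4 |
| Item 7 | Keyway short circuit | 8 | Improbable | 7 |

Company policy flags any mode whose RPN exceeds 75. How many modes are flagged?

4

RPN = Severity × Occurrence × Detection:
  Item 2: 6 × 8 × 7 = 336
  Item 3: 9 × 4 × 2 = 72
  Item 4: 1 × 8 × 5 = 40
  Item 5: 1 × 10 × 10 = 100
  Item 6: 10 × 6 × 4 = 240
  Item 7: 8 × 2 × 7 = 112
Modes with RPN > 75: Item 2 (336), Item 5 (100), Item 6 (240), Item 7 (112) → 4.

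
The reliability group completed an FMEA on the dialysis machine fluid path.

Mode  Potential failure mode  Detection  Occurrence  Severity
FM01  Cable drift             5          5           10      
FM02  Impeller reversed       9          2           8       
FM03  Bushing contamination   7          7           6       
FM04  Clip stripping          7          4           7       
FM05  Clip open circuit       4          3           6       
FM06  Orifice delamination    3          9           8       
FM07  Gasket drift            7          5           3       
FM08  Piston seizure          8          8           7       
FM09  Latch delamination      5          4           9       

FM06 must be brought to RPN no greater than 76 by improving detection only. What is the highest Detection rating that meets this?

FM06: S=8, O=9, D=3 → current RPN = 216.
Fixed product = 72. Need 72 × D ≤ 76, so D ≤ 76/72 = 1.06.
Maximum integer Detection rating = 1 (gives RPN 72; D=2 would give 144 > 76).

1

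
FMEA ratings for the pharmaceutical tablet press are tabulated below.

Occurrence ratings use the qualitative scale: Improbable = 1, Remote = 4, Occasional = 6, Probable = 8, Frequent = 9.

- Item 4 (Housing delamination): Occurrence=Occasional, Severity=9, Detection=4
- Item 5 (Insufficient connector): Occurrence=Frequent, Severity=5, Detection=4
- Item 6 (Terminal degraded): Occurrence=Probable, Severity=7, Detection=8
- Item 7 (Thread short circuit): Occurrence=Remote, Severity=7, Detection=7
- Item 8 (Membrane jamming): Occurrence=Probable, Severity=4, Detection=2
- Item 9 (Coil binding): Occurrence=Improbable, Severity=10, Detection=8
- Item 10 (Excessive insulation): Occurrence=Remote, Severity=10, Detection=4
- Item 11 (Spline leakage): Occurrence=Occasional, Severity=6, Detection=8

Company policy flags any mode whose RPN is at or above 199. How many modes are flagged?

3

RPN = Severity × Occurrence × Detection:
  Item 4: 9 × 6 × 4 = 216
  Item 5: 5 × 9 × 4 = 180
  Item 6: 7 × 8 × 8 = 448
  Item 7: 7 × 4 × 7 = 196
  Item 8: 4 × 8 × 2 = 64
  Item 9: 10 × 1 × 8 = 80
  Item 10: 10 × 4 × 4 = 160
  Item 11: 6 × 6 × 8 = 288
Modes with RPN ≥ 199: Item 4 (216), Item 6 (448), Item 11 (288) → 3.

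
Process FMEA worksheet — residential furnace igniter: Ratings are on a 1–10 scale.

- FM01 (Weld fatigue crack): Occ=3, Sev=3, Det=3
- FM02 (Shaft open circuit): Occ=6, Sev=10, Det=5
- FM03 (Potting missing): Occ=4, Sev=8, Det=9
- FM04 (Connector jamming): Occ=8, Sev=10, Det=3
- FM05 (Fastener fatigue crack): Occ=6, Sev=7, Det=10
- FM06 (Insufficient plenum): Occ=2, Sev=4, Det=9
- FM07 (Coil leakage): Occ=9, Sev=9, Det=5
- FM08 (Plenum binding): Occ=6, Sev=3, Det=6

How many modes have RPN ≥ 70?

7

RPN = Severity × Occurrence × Detection:
  FM01: 3 × 3 × 3 = 27
  FM02: 10 × 6 × 5 = 300
  FM03: 8 × 4 × 9 = 288
  FM04: 10 × 8 × 3 = 240
  FM05: 7 × 6 × 10 = 420
  FM06: 4 × 2 × 9 = 72
  FM07: 9 × 9 × 5 = 405
  FM08: 3 × 6 × 6 = 108
Modes with RPN ≥ 70: FM02 (300), FM03 (288), FM04 (240), FM05 (420), FM06 (72), FM07 (405), FM08 (108) → 7.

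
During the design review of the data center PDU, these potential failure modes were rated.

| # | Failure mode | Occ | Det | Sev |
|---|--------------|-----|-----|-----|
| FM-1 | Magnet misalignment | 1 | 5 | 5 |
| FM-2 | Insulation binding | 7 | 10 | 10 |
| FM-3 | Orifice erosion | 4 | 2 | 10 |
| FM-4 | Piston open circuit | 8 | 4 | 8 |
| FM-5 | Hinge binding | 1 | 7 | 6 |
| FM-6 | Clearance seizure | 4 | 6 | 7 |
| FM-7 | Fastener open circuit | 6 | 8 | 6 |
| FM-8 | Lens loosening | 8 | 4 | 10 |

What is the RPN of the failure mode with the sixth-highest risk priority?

RPN = Severity × Occurrence × Detection:
  FM-1: 5 × 1 × 5 = 25
  FM-2: 10 × 7 × 10 = 700
  FM-3: 10 × 4 × 2 = 80
  FM-4: 8 × 8 × 4 = 256
  FM-5: 6 × 1 × 7 = 42
  FM-6: 7 × 4 × 6 = 168
  FM-7: 6 × 6 × 8 = 288
  FM-8: 10 × 8 × 4 = 320
Sorted descending: 700, 320, 288, 256, 168, 80, 42, 25.
The sixth-highest RPN is 80 (FM-3).

80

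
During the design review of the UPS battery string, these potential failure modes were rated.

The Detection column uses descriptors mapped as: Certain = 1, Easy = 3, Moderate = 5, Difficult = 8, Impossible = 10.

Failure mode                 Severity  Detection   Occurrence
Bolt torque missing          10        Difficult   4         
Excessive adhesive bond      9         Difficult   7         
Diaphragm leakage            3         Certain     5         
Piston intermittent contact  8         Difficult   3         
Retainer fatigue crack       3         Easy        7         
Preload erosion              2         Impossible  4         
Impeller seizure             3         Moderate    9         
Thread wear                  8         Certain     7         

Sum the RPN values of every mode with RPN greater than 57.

1294

RPN = Severity × Occurrence × Detection:
  Bolt torque missing: 10 × 4 × 8 = 320
  Excessive adhesive bond: 9 × 7 × 8 = 504
  Diaphragm leakage: 3 × 5 × 1 = 15
  Piston intermittent contact: 8 × 3 × 8 = 192
  Retainer fatigue crack: 3 × 7 × 3 = 63
  Preload erosion: 2 × 4 × 10 = 80
  Impeller seizure: 3 × 9 × 5 = 135
  Thread wear: 8 × 7 × 1 = 56
RPN > 57: Bolt torque missing (320), Excessive adhesive bond (504), Piston intermittent contact (192), Retainer fatigue crack (63), Preload erosion (80), Impeller seizure (135).
Sum: 320 + 504 + 192 + 63 + 80 + 135 = 1294.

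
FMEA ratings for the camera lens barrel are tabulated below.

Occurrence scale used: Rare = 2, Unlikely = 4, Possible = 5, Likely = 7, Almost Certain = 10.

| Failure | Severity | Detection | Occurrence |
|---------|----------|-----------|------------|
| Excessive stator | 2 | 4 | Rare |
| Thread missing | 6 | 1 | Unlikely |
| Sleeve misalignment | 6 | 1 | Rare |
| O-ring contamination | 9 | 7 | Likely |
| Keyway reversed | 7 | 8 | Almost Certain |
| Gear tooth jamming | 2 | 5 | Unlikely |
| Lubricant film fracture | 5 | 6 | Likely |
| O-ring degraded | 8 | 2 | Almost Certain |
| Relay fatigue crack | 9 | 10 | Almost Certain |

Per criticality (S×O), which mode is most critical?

Relay fatigue crack

Criticality = Severity × Occurrence:
  Excessive stator: 2 × 2 = 4
  Thread missing: 6 × 4 = 24
  Sleeve misalignment: 6 × 2 = 12
  O-ring contamination: 9 × 7 = 63
  Keyway reversed: 7 × 10 = 70
  Gear tooth jamming: 2 × 4 = 8
  Lubricant film fracture: 5 × 7 = 35
  O-ring degraded: 8 × 10 = 80
  Relay fatigue crack: 9 × 10 = 90
Highest criticality is 90 → Relay fatigue crack.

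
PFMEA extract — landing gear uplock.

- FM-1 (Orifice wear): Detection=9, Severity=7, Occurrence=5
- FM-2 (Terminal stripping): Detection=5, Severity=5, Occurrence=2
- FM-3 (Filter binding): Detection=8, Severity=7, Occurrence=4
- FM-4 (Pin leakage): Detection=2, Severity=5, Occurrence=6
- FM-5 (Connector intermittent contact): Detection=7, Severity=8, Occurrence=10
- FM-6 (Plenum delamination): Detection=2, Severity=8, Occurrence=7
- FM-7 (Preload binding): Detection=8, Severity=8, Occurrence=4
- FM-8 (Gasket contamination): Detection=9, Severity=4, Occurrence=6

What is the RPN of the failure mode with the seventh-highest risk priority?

RPN = Severity × Occurrence × Detection:
  FM-1: 7 × 5 × 9 = 315
  FM-2: 5 × 2 × 5 = 50
  FM-3: 7 × 4 × 8 = 224
  FM-4: 5 × 6 × 2 = 60
  FM-5: 8 × 10 × 7 = 560
  FM-6: 8 × 7 × 2 = 112
  FM-7: 8 × 4 × 8 = 256
  FM-8: 4 × 6 × 9 = 216
Sorted descending: 560, 315, 256, 224, 216, 112, 60, 50.
The seventh-highest RPN is 60 (FM-4).

60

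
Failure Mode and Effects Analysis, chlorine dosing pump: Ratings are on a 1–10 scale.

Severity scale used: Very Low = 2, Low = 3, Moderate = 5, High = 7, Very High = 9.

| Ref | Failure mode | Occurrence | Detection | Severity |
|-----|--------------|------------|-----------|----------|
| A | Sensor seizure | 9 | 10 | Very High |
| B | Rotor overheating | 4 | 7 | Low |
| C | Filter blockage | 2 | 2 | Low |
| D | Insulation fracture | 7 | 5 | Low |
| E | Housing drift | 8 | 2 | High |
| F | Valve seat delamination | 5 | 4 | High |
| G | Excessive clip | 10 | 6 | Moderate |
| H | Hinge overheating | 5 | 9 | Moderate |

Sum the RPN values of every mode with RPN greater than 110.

1587

RPN = Severity × Occurrence × Detection:
  A: 9 × 9 × 10 = 810
  B: 3 × 4 × 7 = 84
  C: 3 × 2 × 2 = 12
  D: 3 × 7 × 5 = 105
  E: 7 × 8 × 2 = 112
  F: 7 × 5 × 4 = 140
  G: 5 × 10 × 6 = 300
  H: 5 × 5 × 9 = 225
RPN > 110: A (810), E (112), F (140), G (300), H (225).
Sum: 810 + 112 + 140 + 300 + 225 = 1587.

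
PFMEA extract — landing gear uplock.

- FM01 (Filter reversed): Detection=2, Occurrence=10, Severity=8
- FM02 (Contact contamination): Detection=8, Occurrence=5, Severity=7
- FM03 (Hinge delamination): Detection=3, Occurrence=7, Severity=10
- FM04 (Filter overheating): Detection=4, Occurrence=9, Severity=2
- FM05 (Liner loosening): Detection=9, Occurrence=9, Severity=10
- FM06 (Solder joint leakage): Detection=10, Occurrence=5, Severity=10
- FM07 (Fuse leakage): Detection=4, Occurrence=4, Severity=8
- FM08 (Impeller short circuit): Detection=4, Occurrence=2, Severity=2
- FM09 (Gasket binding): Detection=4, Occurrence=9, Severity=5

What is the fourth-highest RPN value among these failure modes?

RPN = Severity × Occurrence × Detection:
  FM01: 8 × 10 × 2 = 160
  FM02: 7 × 5 × 8 = 280
  FM03: 10 × 7 × 3 = 210
  FM04: 2 × 9 × 4 = 72
  FM05: 10 × 9 × 9 = 810
  FM06: 10 × 5 × 10 = 500
  FM07: 8 × 4 × 4 = 128
  FM08: 2 × 2 × 4 = 16
  FM09: 5 × 9 × 4 = 180
Sorted descending: 810, 500, 280, 210, 180, 160, 128, 72, 16.
The fourth-highest RPN is 210 (FM03).

210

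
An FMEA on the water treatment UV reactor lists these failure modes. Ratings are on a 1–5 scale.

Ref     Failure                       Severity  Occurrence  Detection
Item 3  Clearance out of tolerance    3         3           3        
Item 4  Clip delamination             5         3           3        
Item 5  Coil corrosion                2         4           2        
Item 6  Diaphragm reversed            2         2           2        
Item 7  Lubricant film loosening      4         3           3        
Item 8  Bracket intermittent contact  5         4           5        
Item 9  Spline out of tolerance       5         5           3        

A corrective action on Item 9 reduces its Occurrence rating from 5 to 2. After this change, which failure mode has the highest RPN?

RPN = Severity × Occurrence × Detection:
  Item 3: 3 × 3 × 3 = 27
  Item 4: 5 × 3 × 3 = 45
  Item 5: 2 × 4 × 2 = 16
  Item 6: 2 × 2 × 2 = 8
  Item 7: 4 × 3 × 3 = 36
  Item 8: 5 × 4 × 5 = 100
  Item 9: 5 × 5 × 3 = 75
After action: Item 9 → 5 × 2 × 3 = 30.
Revised RPNs: Item 8=100, Item 4=45, Item 7=36, Item 9=30, Item 3=27, Item 5=16, Item 6=8.
Highest is now Item 8 (100).

Item 8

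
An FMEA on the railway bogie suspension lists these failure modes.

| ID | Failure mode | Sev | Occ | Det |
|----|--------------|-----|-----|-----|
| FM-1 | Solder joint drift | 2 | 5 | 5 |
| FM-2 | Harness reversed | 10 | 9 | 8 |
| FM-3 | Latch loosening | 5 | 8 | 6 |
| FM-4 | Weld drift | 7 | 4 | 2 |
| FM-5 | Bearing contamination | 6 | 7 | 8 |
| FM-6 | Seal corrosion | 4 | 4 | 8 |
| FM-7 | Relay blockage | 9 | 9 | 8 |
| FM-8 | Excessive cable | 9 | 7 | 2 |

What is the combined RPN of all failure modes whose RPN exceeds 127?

2072

RPN = Severity × Occurrence × Detection:
  FM-1: 2 × 5 × 5 = 50
  FM-2: 10 × 9 × 8 = 720
  FM-3: 5 × 8 × 6 = 240
  FM-4: 7 × 4 × 2 = 56
  FM-5: 6 × 7 × 8 = 336
  FM-6: 4 × 4 × 8 = 128
  FM-7: 9 × 9 × 8 = 648
  FM-8: 9 × 7 × 2 = 126
RPN > 127: FM-2 (720), FM-3 (240), FM-5 (336), FM-6 (128), FM-7 (648).
Sum: 720 + 240 + 336 + 128 + 648 = 2072.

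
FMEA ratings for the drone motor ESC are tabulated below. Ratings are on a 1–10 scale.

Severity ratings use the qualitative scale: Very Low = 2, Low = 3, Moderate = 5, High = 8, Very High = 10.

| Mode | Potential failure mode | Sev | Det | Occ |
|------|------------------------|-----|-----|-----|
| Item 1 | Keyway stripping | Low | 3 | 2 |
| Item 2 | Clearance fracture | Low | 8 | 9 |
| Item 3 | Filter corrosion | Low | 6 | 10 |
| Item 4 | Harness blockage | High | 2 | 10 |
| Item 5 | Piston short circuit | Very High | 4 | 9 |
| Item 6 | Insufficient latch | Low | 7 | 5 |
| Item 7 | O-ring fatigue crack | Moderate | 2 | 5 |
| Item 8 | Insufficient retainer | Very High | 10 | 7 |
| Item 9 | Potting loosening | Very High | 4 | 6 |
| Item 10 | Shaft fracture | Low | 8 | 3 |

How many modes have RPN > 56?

RPN = Severity × Occurrence × Detection:
  Item 1: 3 × 2 × 3 = 18
  Item 2: 3 × 9 × 8 = 216
  Item 3: 3 × 10 × 6 = 180
  Item 4: 8 × 10 × 2 = 160
  Item 5: 10 × 9 × 4 = 360
  Item 6: 3 × 5 × 7 = 105
  Item 7: 5 × 5 × 2 = 50
  Item 8: 10 × 7 × 10 = 700
  Item 9: 10 × 6 × 4 = 240
  Item 10: 3 × 3 × 8 = 72
Modes with RPN > 56: Item 2 (216), Item 3 (180), Item 4 (160), Item 5 (360), Item 6 (105), Item 8 (700), Item 9 (240), Item 10 (72) → 8.

8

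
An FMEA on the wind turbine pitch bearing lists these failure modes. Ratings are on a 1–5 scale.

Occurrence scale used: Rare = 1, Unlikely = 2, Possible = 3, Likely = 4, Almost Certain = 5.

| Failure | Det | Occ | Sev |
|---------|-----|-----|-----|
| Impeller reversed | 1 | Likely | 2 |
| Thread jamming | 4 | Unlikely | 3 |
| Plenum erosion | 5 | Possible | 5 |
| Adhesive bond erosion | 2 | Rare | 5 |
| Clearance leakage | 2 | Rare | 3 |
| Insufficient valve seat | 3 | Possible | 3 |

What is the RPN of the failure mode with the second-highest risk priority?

RPN = Severity × Occurrence × Detection:
  Impeller reversed: 2 × 4 × 1 = 8
  Thread jamming: 3 × 2 × 4 = 24
  Plenum erosion: 5 × 3 × 5 = 75
  Adhesive bond erosion: 5 × 1 × 2 = 10
  Clearance leakage: 3 × 1 × 2 = 6
  Insufficient valve seat: 3 × 3 × 3 = 27
Sorted descending: 75, 27, 24, 10, 8, 6.
The second-highest RPN is 27 (Insufficient valve seat).

27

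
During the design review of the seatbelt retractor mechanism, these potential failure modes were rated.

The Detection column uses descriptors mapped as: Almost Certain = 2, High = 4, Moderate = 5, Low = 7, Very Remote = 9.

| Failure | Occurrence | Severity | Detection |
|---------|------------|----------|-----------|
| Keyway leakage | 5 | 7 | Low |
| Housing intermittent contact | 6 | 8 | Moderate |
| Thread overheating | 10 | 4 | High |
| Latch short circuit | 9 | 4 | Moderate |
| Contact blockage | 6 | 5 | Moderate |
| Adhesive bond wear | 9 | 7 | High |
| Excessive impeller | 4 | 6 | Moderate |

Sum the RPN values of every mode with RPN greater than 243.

497

RPN = Severity × Occurrence × Detection:
  Keyway leakage: 7 × 5 × 7 = 245
  Housing intermittent contact: 8 × 6 × 5 = 240
  Thread overheating: 4 × 10 × 4 = 160
  Latch short circuit: 4 × 9 × 5 = 180
  Contact blockage: 5 × 6 × 5 = 150
  Adhesive bond wear: 7 × 9 × 4 = 252
  Excessive impeller: 6 × 4 × 5 = 120
RPN > 243: Keyway leakage (245), Adhesive bond wear (252).
Sum: 245 + 252 = 497.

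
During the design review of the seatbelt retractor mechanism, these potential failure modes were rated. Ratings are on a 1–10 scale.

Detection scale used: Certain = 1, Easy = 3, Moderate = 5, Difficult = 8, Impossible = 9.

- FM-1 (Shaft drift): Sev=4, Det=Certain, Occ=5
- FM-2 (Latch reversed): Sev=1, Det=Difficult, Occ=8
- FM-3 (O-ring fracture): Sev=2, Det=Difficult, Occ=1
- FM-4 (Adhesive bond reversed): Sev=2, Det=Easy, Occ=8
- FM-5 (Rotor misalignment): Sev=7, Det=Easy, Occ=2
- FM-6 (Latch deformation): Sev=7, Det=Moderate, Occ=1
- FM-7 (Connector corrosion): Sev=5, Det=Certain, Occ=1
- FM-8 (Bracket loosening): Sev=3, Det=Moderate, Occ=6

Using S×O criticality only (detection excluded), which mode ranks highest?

Criticality = Severity × Occurrence:
  FM-1: 4 × 5 = 20
  FM-2: 1 × 8 = 8
  FM-3: 2 × 1 = 2
  FM-4: 2 × 8 = 16
  FM-5: 7 × 2 = 14
  FM-6: 7 × 1 = 7
  FM-7: 5 × 1 = 5
  FM-8: 3 × 6 = 18
Highest criticality is 20 → FM-1.

FM-1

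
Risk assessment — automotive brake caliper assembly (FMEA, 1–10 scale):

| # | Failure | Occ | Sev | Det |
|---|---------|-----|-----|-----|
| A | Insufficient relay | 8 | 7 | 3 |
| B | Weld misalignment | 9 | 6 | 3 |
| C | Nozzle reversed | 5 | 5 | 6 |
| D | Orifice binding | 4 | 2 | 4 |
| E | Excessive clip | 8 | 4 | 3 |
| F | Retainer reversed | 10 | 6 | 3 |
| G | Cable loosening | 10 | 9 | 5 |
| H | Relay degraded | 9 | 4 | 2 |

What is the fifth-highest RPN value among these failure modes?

150

RPN = Severity × Occurrence × Detection:
  A: 7 × 8 × 3 = 168
  B: 6 × 9 × 3 = 162
  C: 5 × 5 × 6 = 150
  D: 2 × 4 × 4 = 32
  E: 4 × 8 × 3 = 96
  F: 6 × 10 × 3 = 180
  G: 9 × 10 × 5 = 450
  H: 4 × 9 × 2 = 72
Sorted descending: 450, 180, 168, 162, 150, 96, 72, 32.
The fifth-highest RPN is 150 (C).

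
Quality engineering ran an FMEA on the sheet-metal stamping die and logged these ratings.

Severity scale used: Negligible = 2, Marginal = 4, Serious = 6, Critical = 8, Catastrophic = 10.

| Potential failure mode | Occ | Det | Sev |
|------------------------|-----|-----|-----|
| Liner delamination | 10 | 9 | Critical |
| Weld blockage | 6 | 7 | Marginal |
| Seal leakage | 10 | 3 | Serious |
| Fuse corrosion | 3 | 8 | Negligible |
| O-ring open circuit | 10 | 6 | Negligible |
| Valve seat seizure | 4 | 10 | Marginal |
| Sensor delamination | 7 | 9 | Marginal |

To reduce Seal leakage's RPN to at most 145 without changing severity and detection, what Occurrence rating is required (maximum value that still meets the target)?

8

Seal leakage: S=6, O=10, D=3 → current RPN = 180.
Fixed product = 18. Need 18 × O ≤ 145, so O ≤ 145/18 = 8.06.
Maximum integer Occurrence rating = 8 (gives RPN 144; O=9 would give 162 > 145).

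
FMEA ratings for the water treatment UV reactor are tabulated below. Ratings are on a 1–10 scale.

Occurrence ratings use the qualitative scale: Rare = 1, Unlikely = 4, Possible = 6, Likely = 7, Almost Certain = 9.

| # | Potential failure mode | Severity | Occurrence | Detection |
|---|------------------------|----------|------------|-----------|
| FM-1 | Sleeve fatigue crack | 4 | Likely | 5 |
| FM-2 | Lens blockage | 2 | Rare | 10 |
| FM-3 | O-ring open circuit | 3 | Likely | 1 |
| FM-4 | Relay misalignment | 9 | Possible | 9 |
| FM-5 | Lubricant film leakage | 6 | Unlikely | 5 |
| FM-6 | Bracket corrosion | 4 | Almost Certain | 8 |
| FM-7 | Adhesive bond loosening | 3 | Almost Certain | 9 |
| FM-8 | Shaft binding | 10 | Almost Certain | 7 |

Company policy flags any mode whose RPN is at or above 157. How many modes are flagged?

4

RPN = Severity × Occurrence × Detection:
  FM-1: 4 × 7 × 5 = 140
  FM-2: 2 × 1 × 10 = 20
  FM-3: 3 × 7 × 1 = 21
  FM-4: 9 × 6 × 9 = 486
  FM-5: 6 × 4 × 5 = 120
  FM-6: 4 × 9 × 8 = 288
  FM-7: 3 × 9 × 9 = 243
  FM-8: 10 × 9 × 7 = 630
Modes with RPN ≥ 157: FM-4 (486), FM-6 (288), FM-7 (243), FM-8 (630) → 4.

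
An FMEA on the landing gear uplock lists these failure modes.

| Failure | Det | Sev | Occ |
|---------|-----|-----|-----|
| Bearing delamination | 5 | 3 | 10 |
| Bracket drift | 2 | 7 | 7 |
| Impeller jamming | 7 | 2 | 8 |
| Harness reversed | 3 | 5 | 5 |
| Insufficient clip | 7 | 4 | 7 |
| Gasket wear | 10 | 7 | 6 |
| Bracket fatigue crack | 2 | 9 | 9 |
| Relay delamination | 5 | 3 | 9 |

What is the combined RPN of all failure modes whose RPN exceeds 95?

RPN = Severity × Occurrence × Detection:
  Bearing delamination: 3 × 10 × 5 = 150
  Bracket drift: 7 × 7 × 2 = 98
  Impeller jamming: 2 × 8 × 7 = 112
  Harness reversed: 5 × 5 × 3 = 75
  Insufficient clip: 4 × 7 × 7 = 196
  Gasket wear: 7 × 6 × 10 = 420
  Bracket fatigue crack: 9 × 9 × 2 = 162
  Relay delamination: 3 × 9 × 5 = 135
RPN > 95: Bearing delamination (150), Bracket drift (98), Impeller jamming (112), Insufficient clip (196), Gasket wear (420), Bracket fatigue crack (162), Relay delamination (135).
Sum: 150 + 98 + 112 + 196 + 420 + 162 + 135 = 1273.

1273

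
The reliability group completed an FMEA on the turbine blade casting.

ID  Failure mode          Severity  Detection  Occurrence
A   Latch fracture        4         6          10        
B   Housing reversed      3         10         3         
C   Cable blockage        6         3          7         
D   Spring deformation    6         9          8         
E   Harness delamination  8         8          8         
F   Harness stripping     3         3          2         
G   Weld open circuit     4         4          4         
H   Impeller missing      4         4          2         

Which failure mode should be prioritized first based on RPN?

RPN = Severity × Occurrence × Detection:
  A: 4 × 10 × 6 = 240
  B: 3 × 3 × 10 = 90
  C: 6 × 7 × 3 = 126
  D: 6 × 8 × 9 = 432
  E: 8 × 8 × 8 = 512
  F: 3 × 2 × 3 = 18
  G: 4 × 4 × 4 = 64
  H: 4 × 2 × 4 = 32
Highest RPN is 512 → E.

E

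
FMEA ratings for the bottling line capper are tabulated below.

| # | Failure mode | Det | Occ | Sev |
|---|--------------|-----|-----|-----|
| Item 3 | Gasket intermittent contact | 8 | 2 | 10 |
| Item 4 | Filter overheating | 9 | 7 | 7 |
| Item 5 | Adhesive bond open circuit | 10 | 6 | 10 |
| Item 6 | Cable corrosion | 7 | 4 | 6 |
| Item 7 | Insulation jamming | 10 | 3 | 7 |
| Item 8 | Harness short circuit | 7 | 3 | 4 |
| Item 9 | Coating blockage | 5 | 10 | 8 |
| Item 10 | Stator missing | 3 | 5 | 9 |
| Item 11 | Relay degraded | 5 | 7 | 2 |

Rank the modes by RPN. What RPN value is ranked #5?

RPN = Severity × Occurrence × Detection:
  Item 3: 10 × 2 × 8 = 160
  Item 4: 7 × 7 × 9 = 441
  Item 5: 10 × 6 × 10 = 600
  Item 6: 6 × 4 × 7 = 168
  Item 7: 7 × 3 × 10 = 210
  Item 8: 4 × 3 × 7 = 84
  Item 9: 8 × 10 × 5 = 400
  Item 10: 9 × 5 × 3 = 135
  Item 11: 2 × 7 × 5 = 70
Sorted descending: 600, 441, 400, 210, 168, 160, 135, 84, 70.
The fifth-highest RPN is 168 (Item 6).

168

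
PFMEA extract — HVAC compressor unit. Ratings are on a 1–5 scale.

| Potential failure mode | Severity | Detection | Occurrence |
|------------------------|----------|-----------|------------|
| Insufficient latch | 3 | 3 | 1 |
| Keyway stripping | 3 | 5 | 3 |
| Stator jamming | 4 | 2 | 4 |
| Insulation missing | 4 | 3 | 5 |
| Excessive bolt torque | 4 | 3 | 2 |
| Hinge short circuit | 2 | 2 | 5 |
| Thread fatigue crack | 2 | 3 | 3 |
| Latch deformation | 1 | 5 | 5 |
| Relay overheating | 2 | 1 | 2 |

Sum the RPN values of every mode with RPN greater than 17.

RPN = Severity × Occurrence × Detection:
  Insufficient latch: 3 × 1 × 3 = 9
  Keyway stripping: 3 × 3 × 5 = 45
  Stator jamming: 4 × 4 × 2 = 32
  Insulation missing: 4 × 5 × 3 = 60
  Excessive bolt torque: 4 × 2 × 3 = 24
  Hinge short circuit: 2 × 5 × 2 = 20
  Thread fatigue crack: 2 × 3 × 3 = 18
  Latch deformation: 1 × 5 × 5 = 25
  Relay overheating: 2 × 2 × 1 = 4
RPN > 17: Keyway stripping (45), Stator jamming (32), Insulation missing (60), Excessive bolt torque (24), Hinge short circuit (20), Thread fatigue crack (18), Latch deformation (25).
Sum: 45 + 32 + 60 + 24 + 20 + 18 + 25 = 224.

224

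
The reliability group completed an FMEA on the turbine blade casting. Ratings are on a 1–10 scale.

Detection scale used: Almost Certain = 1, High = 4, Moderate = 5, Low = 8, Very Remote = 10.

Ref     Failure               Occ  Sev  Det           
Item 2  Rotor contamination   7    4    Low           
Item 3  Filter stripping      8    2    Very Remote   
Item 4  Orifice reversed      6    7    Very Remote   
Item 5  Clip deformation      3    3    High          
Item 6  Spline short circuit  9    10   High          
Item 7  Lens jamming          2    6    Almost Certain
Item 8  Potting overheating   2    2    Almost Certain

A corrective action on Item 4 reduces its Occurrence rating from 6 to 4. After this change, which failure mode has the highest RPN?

RPN = Severity × Occurrence × Detection:
  Item 2: 4 × 7 × 8 = 224
  Item 3: 2 × 8 × 10 = 160
  Item 4: 7 × 6 × 10 = 420
  Item 5: 3 × 3 × 4 = 36
  Item 6: 10 × 9 × 4 = 360
  Item 7: 6 × 2 × 1 = 12
  Item 8: 2 × 2 × 1 = 4
After action: Item 4 → 7 × 4 × 10 = 280.
Revised RPNs: Item 6=360, Item 4=280, Item 2=224, Item 3=160, Item 5=36, Item 7=12, Item 8=4.
Highest is now Item 6 (360).

Item 6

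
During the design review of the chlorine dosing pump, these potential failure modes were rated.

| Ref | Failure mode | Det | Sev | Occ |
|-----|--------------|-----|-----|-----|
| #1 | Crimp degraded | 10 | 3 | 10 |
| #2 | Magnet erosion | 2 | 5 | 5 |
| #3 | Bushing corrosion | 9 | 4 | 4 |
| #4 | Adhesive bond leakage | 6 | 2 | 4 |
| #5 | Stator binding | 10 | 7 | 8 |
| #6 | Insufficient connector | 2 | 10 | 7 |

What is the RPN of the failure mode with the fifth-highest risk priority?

RPN = Severity × Occurrence × Detection:
  #1: 3 × 10 × 10 = 300
  #2: 5 × 5 × 2 = 50
  #3: 4 × 4 × 9 = 144
  #4: 2 × 4 × 6 = 48
  #5: 7 × 8 × 10 = 560
  #6: 10 × 7 × 2 = 140
Sorted descending: 560, 300, 144, 140, 50, 48.
The fifth-highest RPN is 50 (#2).

50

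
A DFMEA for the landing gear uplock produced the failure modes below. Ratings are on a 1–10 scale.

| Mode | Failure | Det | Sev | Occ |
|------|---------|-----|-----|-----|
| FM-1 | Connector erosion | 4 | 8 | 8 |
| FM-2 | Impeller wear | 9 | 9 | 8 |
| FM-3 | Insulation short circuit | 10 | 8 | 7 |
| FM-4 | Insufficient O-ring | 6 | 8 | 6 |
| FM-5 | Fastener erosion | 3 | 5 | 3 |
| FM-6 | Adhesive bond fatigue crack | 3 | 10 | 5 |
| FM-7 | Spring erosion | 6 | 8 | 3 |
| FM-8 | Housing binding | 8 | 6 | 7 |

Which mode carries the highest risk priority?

FM-2

RPN = Severity × Occurrence × Detection:
  FM-1: 8 × 8 × 4 = 256
  FM-2: 9 × 8 × 9 = 648
  FM-3: 8 × 7 × 10 = 560
  FM-4: 8 × 6 × 6 = 288
  FM-5: 5 × 3 × 3 = 45
  FM-6: 10 × 5 × 3 = 150
  FM-7: 8 × 3 × 6 = 144
  FM-8: 6 × 7 × 8 = 336
Highest RPN is 648 → FM-2.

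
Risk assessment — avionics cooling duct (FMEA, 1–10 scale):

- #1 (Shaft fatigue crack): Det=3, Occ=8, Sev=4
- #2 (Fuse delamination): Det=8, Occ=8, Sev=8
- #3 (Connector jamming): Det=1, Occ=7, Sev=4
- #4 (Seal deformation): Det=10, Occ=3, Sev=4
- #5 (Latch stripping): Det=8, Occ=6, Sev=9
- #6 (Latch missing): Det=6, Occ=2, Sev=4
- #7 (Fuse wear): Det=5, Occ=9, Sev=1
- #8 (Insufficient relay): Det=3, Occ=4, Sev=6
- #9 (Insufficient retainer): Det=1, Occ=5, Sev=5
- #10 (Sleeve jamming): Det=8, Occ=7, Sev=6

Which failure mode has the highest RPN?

#2

RPN = Severity × Occurrence × Detection:
  #1: 4 × 8 × 3 = 96
  #2: 8 × 8 × 8 = 512
  #3: 4 × 7 × 1 = 28
  #4: 4 × 3 × 10 = 120
  #5: 9 × 6 × 8 = 432
  #6: 4 × 2 × 6 = 48
  #7: 1 × 9 × 5 = 45
  #8: 6 × 4 × 3 = 72
  #9: 5 × 5 × 1 = 25
  #10: 6 × 7 × 8 = 336
Highest RPN is 512 → #2.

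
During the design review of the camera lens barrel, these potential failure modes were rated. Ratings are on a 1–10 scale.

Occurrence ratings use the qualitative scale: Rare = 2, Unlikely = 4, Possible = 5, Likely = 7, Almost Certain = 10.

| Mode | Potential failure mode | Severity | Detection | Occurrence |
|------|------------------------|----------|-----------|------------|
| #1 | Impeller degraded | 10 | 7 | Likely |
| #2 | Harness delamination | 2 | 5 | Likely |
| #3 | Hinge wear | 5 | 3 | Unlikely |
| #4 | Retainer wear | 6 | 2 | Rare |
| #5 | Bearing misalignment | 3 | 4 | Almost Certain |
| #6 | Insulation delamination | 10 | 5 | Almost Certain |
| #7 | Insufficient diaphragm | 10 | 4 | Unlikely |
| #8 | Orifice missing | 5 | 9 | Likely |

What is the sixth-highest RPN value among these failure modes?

70

RPN = Severity × Occurrence × Detection:
  #1: 10 × 7 × 7 = 490
  #2: 2 × 7 × 5 = 70
  #3: 5 × 4 × 3 = 60
  #4: 6 × 2 × 2 = 24
  #5: 3 × 10 × 4 = 120
  #6: 10 × 10 × 5 = 500
  #7: 10 × 4 × 4 = 160
  #8: 5 × 7 × 9 = 315
Sorted descending: 500, 490, 315, 160, 120, 70, 60, 24.
The sixth-highest RPN is 70 (#2).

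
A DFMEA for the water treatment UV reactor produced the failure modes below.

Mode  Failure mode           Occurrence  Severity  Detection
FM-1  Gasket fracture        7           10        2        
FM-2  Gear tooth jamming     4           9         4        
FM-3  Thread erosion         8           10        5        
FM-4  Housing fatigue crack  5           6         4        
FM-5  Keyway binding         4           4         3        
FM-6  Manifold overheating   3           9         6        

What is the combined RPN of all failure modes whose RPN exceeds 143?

RPN = Severity × Occurrence × Detection:
  FM-1: 10 × 7 × 2 = 140
  FM-2: 9 × 4 × 4 = 144
  FM-3: 10 × 8 × 5 = 400
  FM-4: 6 × 5 × 4 = 120
  FM-5: 4 × 4 × 3 = 48
  FM-6: 9 × 3 × 6 = 162
RPN > 143: FM-2 (144), FM-3 (400), FM-6 (162).
Sum: 144 + 400 + 162 = 706.

706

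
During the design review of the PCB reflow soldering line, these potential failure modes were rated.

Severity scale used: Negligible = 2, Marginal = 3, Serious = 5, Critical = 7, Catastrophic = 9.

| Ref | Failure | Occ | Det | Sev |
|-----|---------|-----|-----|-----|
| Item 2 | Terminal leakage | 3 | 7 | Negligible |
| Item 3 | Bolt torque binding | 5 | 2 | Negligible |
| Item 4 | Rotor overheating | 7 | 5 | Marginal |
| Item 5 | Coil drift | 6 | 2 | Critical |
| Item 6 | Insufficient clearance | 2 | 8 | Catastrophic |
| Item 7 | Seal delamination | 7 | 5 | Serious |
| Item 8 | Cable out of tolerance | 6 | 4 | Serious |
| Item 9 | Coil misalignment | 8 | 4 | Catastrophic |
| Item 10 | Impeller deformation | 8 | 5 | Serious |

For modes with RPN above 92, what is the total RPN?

RPN = Severity × Occurrence × Detection:
  Item 2: 2 × 3 × 7 = 42
  Item 3: 2 × 5 × 2 = 20
  Item 4: 3 × 7 × 5 = 105
  Item 5: 7 × 6 × 2 = 84
  Item 6: 9 × 2 × 8 = 144
  Item 7: 5 × 7 × 5 = 175
  Item 8: 5 × 6 × 4 = 120
  Item 9: 9 × 8 × 4 = 288
  Item 10: 5 × 8 × 5 = 200
RPN > 92: Item 4 (105), Item 6 (144), Item 7 (175), Item 8 (120), Item 9 (288), Item 10 (200).
Sum: 105 + 144 + 175 + 120 + 288 + 200 = 1032.

1032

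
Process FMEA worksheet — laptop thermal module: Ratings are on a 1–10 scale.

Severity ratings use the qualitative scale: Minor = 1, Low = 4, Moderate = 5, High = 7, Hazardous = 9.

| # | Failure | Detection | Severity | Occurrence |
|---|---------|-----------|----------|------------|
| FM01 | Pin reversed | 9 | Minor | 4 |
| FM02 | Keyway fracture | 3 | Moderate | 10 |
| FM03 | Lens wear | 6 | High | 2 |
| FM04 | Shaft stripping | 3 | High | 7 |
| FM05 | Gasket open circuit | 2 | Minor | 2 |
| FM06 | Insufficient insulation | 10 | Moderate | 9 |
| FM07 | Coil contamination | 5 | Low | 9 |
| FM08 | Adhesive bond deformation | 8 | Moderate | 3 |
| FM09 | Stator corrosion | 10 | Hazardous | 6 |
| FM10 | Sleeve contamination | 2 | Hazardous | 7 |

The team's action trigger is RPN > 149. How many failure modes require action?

RPN = Severity × Occurrence × Detection:
  FM01: 1 × 4 × 9 = 36
  FM02: 5 × 10 × 3 = 150
  FM03: 7 × 2 × 6 = 84
  FM04: 7 × 7 × 3 = 147
  FM05: 1 × 2 × 2 = 4
  FM06: 5 × 9 × 10 = 450
  FM07: 4 × 9 × 5 = 180
  FM08: 5 × 3 × 8 = 120
  FM09: 9 × 6 × 10 = 540
  FM10: 9 × 7 × 2 = 126
Modes with RPN > 149: FM02 (150), FM06 (450), FM07 (180), FM09 (540) → 4.

4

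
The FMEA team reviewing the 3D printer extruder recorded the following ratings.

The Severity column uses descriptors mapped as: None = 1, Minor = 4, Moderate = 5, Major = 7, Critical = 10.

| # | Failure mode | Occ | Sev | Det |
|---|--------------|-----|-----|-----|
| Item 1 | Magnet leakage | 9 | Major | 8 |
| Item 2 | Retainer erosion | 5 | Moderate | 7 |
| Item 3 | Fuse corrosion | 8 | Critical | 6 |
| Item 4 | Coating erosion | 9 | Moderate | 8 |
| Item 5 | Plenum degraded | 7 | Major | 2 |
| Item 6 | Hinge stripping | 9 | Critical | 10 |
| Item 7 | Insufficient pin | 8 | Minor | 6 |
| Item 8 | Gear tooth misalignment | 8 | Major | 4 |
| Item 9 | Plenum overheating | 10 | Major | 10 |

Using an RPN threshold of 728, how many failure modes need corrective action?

RPN = Severity × Occurrence × Detection:
  Item 1: 7 × 9 × 8 = 504
  Item 2: 5 × 5 × 7 = 175
  Item 3: 10 × 8 × 6 = 480
  Item 4: 5 × 9 × 8 = 360
  Item 5: 7 × 7 × 2 = 98
  Item 6: 10 × 9 × 10 = 900
  Item 7: 4 × 8 × 6 = 192
  Item 8: 7 × 8 × 4 = 224
  Item 9: 7 × 10 × 10 = 700
Modes with RPN ≥ 728: Item 6 (900) → 1.

1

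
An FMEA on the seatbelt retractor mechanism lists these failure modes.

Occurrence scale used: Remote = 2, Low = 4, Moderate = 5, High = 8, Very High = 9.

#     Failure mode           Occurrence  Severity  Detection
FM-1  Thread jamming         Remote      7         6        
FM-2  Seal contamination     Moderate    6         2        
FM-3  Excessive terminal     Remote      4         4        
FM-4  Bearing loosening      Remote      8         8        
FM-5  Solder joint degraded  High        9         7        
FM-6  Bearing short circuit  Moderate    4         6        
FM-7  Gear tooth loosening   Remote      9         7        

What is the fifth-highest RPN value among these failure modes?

RPN = Severity × Occurrence × Detection:
  FM-1: 7 × 2 × 6 = 84
  FM-2: 6 × 5 × 2 = 60
  FM-3: 4 × 2 × 4 = 32
  FM-4: 8 × 2 × 8 = 128
  FM-5: 9 × 8 × 7 = 504
  FM-6: 4 × 5 × 6 = 120
  FM-7: 9 × 2 × 7 = 126
Sorted descending: 504, 128, 126, 120, 84, 60, 32.
The fifth-highest RPN is 84 (FM-1).

84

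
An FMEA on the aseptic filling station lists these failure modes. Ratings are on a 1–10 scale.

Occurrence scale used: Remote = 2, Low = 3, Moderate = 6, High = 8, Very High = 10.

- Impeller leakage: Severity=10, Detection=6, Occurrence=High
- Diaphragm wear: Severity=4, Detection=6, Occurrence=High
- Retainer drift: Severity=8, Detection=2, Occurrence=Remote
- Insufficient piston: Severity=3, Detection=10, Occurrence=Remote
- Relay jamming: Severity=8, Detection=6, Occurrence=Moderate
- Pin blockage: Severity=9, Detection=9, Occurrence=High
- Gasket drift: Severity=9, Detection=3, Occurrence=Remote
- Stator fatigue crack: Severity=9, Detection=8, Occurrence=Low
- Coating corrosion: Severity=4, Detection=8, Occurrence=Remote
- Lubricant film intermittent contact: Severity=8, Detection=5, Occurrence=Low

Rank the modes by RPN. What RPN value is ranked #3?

RPN = Severity × Occurrence × Detection:
  Impeller leakage: 10 × 8 × 6 = 480
  Diaphragm wear: 4 × 8 × 6 = 192
  Retainer drift: 8 × 2 × 2 = 32
  Insufficient piston: 3 × 2 × 10 = 60
  Relay jamming: 8 × 6 × 6 = 288
  Pin blockage: 9 × 8 × 9 = 648
  Gasket drift: 9 × 2 × 3 = 54
  Stator fatigue crack: 9 × 3 × 8 = 216
  Coating corrosion: 4 × 2 × 8 = 64
  Lubricant film intermittent contact: 8 × 3 × 5 = 120
Sorted descending: 648, 480, 288, 216, 192, 120, 64, 60, 54, 32.
The third-highest RPN is 288 (Relay jamming).

288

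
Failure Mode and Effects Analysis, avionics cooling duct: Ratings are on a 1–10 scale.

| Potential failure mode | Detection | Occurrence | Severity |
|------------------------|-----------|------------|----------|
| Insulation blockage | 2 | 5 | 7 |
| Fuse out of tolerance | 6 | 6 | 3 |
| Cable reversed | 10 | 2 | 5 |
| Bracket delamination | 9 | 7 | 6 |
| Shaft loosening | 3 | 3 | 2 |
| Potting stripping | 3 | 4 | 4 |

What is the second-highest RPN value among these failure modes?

108

RPN = Severity × Occurrence × Detection:
  Insulation blockage: 7 × 5 × 2 = 70
  Fuse out of tolerance: 3 × 6 × 6 = 108
  Cable reversed: 5 × 2 × 10 = 100
  Bracket delamination: 6 × 7 × 9 = 378
  Shaft loosening: 2 × 3 × 3 = 18
  Potting stripping: 4 × 4 × 3 = 48
Sorted descending: 378, 108, 100, 70, 48, 18.
The second-highest RPN is 108 (Fuse out of tolerance).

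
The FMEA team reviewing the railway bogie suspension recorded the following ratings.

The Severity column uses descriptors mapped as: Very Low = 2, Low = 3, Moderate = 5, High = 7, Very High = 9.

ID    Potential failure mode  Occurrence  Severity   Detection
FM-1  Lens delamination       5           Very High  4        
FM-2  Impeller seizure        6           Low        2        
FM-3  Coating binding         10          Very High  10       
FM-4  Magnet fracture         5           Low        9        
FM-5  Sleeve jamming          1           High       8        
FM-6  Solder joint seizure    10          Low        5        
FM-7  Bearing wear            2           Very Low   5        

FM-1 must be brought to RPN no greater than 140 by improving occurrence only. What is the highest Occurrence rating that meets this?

3

FM-1: S=9, O=5, D=4 → current RPN = 180.
Fixed product = 36. Need 36 × O ≤ 140, so O ≤ 140/36 = 3.89.
Maximum integer Occurrence rating = 3 (gives RPN 108; O=4 would give 144 > 140).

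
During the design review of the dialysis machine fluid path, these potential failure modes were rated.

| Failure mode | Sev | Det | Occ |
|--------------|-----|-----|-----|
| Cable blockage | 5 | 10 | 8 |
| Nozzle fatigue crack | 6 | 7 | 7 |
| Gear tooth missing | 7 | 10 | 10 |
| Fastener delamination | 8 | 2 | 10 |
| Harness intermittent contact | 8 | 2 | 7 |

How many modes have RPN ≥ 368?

2

RPN = Severity × Occurrence × Detection:
  Cable blockage: 5 × 8 × 10 = 400
  Nozzle fatigue crack: 6 × 7 × 7 = 294
  Gear tooth missing: 7 × 10 × 10 = 700
  Fastener delamination: 8 × 10 × 2 = 160
  Harness intermittent contact: 8 × 7 × 2 = 112
Modes with RPN ≥ 368: Cable blockage (400), Gear tooth missing (700) → 2.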